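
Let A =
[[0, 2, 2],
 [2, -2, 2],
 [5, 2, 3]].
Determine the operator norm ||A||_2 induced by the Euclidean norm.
||A||_2 ≈ 6.7123 (= sqrt(largest eigenvalue of A^T A))

||A||_2 = sigma_max(A) = sqrt(lambda_max(A^T A)). Form the symmetric matrix M = A^T A =
[[29, 6, 19],
 [6, 12, 6],
 [19, 6, 17]].
Its characteristic polynomial (trace, sum of principal 2x2 minors, determinant of M give the coefficients) is
  p(λ) = det(λ I - M) = λ^3 - 58λ^2 + 612λ - 1296.
No integer candidate from the rational root theorem (±divisors of 1296) is a root, so the roots are irrational. The cubic discriminant is Δ = 114322752 > 0, so there are three distinct real roots. p(2) = -296 and p(3) = 45 have opposite signs, so a root lies in (2, 3); Newton's method refines it to λ ≈ 2.8492. p(10) = 24 and p(11) = -251 have opposite signs, so a root lies in (10, 11); Newton's method refines it to λ ≈ 10.0957. p(45) = -81 and p(46) = 1464 have opposite signs, so a root lies in (45, 46); Newton's method refines it to λ ≈ 45.0551. Check (Vieta): the three roots sum to 58, matching tr M = 58.
So the eigenvalues of A^T A are ≈ 2.8492, 10.0957, 45.0551 (all ≥ 0, as they must be for A^T A). The largest is λ_max ≈ 45.0551, hence ||A||_2 = sqrt(λ_max) ≈ 6.7123.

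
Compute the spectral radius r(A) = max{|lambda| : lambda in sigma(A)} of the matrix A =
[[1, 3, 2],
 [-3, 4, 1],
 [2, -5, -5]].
r(A) ≈ 4.467

The eigenvalues of A are the roots of its characteristic polynomial. With M = A (coefficients from the trace, the sum of principal 2x2 minors, and det A):
  p(λ) = det(λ I - M) = λ^3 - 11λ + 40.
No integer candidate from the rational root theorem (±divisors of 40) is a root, so the roots are irrational. The cubic discriminant is Δ = -37876 < 0, so there is one real root and a complex-conjugate pair. p(-5) = -30 and p(-4) = 20 have opposite signs, so a root lies in (-5, -4); Newton's method refines it to λ ≈ -4.467. Dividing out (λ - (-4.467)) leaves approximately λ^2 - 4.467λ + 8.9545. For λ^2 - 4.467λ + 8.9545 the discriminant is -15.8634. It is negative, so the remaining roots are the complex-conjugate pair λ ≈ 2.2335 ± 1.9914i. Their product equals the constant term, so |λ|^2 ≈ 8.9545 and |λ| ≈ 2.9924.
Thus the eigenvalues (to 4 decimals) are -4.467 (modulus 4.467); 2.2335 ± 1.9914i (modulus 2.9924). The spectral radius is the largest modulus: r(A) ≈ 4.467. (Cross-check: r(A) ≤ ||A||_2 ≈ 9.125; equality holds whenever A is normal, though it can also hold for some non-normal A.)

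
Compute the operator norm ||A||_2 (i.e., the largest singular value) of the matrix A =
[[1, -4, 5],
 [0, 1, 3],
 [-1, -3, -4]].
||A||_2 ≈ 7.2532 (= sqrt(largest eigenvalue of A^T A))

||A||_2 = sigma_max(A) = sqrt(lambda_max(A^T A)). Form the symmetric matrix M = A^T A =
[[2, -1, 9],
 [-1, 26, -5],
 [9, -5, 50]].
Its characteristic polynomial (trace, sum of principal 2x2 minors, determinant of M give the coefficients) is
  p(λ) = det(λ I - M) = λ^3 - 78λ^2 + 1345λ - 484.
No integer candidate from the rational root theorem (±divisors of 484) is a root, so the roots are irrational. The cubic discriminant is Δ = 1262471936 > 0, so there are three distinct real roots. p(0) = -484 and p(1) = 784 have opposite signs, so a root lies in (0, 1); Newton's method refines it to λ ≈ 0.3677. p(25) = 16 and p(26) = -666 have opposite signs, so a root lies in (25, 26); Newton's method refines it to λ ≈ 25.0235. p(52) = -848 and p(53) = 576 have opposite signs, so a root lies in (52, 53); Newton's method refines it to λ ≈ 52.6088. Check (Vieta): the three roots sum to 78, matching tr M = 78.
So the eigenvalues of A^T A are ≈ 0.3677, 25.0235, 52.6088 (all ≥ 0, as they must be for A^T A). The largest is λ_max ≈ 52.6088, hence ||A||_2 = sqrt(λ_max) ≈ 7.2532.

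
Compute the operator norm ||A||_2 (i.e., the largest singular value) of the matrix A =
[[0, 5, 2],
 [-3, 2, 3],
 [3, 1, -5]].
||A||_2 ≈ 7.6279 (= sqrt(largest eigenvalue of A^T A))

||A||_2 = sigma_max(A) = sqrt(lambda_max(A^T A)). Form the symmetric matrix M = A^T A =
[[18, -3, -24],
 [-3, 30, 11],
 [-24, 11, 38]].
Its characteristic polynomial (trace, sum of principal 2x2 minors, determinant of M give the coefficients) is
  p(λ) = det(λ I - M) = λ^3 - 86λ^2 + 1658λ - 2304.
No integer candidate from the rational root theorem (±divisors of 2304) is a root, so the roots are irrational. The cubic discriminant is Δ = 2008398704 > 0, so there are three distinct real roots. p(1) = -731 and p(2) = 676 have opposite signs, so a root lies in (1, 2); Newton's method refines it to λ ≈ 1.5051. p(26) = 244 and p(27) = -549 have opposite signs, so a root lies in (26, 27); Newton's method refines it to λ ≈ 26.3095. p(58) = -332 and p(59) = 1531 have opposite signs, so a root lies in (58, 59); Newton's method refines it to λ ≈ 58.1854. Check (Vieta): the three roots sum to 86, matching tr M = 86.
So the eigenvalues of A^T A are ≈ 1.5051, 26.3095, 58.1854 (all ≥ 0, as they must be for A^T A). The largest is λ_max ≈ 58.1854, hence ||A||_2 = sqrt(λ_max) ≈ 7.6279.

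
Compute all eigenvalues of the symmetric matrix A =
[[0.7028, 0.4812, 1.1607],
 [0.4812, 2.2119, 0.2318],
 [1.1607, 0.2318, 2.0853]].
sigma(A) ≈ {0, 2, 3}

A is real symmetric, so its spectrum consists of real eigenvalues. Expanding the characteristic polynomial of the displayed matrix gives
  det(λ I - A) = p(λ) = λ^3 + (-5)λ^2 + (6)λ + (0).
Solving p(λ) = 0 yields eigenvalues ≈ 0, 2, 3. (A is shown rounded to 4 decimals, so these recover the underlying integer eigenvalues to within that precision.)
Verification: the trace of A = 5 equals the sum of eigenvalues 5, and det(A) ≈ 0.0000 matches the eigenvalue product 0.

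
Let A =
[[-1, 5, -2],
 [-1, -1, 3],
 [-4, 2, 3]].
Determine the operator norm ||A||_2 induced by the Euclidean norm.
||A||_2 = sqrt((38 + sqrt(1372))/2) ≈ 6.1254 (= sqrt(largest eigenvalue of A^T A))

||A||_2 = sigma_max(A) = sqrt(lambda_max(A^T A)). Form the symmetric matrix M = A^T A =
[[18, -12, -13],
 [-12, 30, -7],
 [-13, -7, 22]].
Its characteristic polynomial (trace, sum of principal 2x2 minors, determinant of M give the coefficients) is
  p(λ) = det(λ I - M) = λ^3 - 70λ^2 + 1234λ - 576.
By the rational root theorem any rational root is an integer divisor of 576. Testing λ = 32: p(32) = 32768 - 71680 + 39488 - 576 = 0, so λ = 32 is a root. Dividing out (λ - 32) leaves p(λ) = (λ - 32)(λ^2 - 38λ + 18). For λ^2 - 38λ + 18 the discriminant is 1372. It is nonnegative but not a perfect square, so the roots are real and irrational: λ = (38 ± sqrt(1372))/2 ≈ 37.5203, 0.4797.
So the eigenvalues of A^T A are ≈ 0.4797, 32, 37.5203 (all ≥ 0, as they must be for A^T A). The largest is λ_max = (38 + sqrt(1372))/2 ≈ 37.5203, hence ||A||_2 = sqrt(λ_max) = sqrt((38 + sqrt(1372))/2) ≈ 6.1254.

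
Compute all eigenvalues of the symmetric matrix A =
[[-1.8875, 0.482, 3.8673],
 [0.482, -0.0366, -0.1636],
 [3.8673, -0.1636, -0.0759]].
sigma(A) ≈ {-5, 0, 3}

A is real symmetric, so its spectrum consists of real eigenvalues. Expanding the characteristic polynomial of the displayed matrix gives
  det(λ I - A) = p(λ) = λ^3 + (2)λ^2 + (-15)λ + (0).
Solving p(λ) = 0 yields eigenvalues ≈ -5, 0, 3. (A is shown rounded to 4 decimals, so these recover the underlying integer eigenvalues to within that precision.)
Verification: the trace of A = -2 equals the sum of eigenvalues -2, and det(A) ≈ 0.0004 matches the eigenvalue product 0.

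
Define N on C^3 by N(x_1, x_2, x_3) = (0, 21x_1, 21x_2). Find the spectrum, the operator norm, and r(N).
sigma(N) = {0}; ||N|| = 21; r(N) = 0. (N is nilpotent with N^3 = 0.)

On C^3, N is a strictly lower-triangular matrix with 21 on the subdiagonal and zeros elsewhere, so its characteristic polynomial is lambda^3 and every eigenvalue is 0: sigma(N) = {0}. For the operator norm, N e_i = 21e_{i+1} for i = 1, ..., 2 and N e_3 = 0, so the singular values of N are 21 (with multiplicity 2) and 0; hence ||N|| = 21. The spectral radius r(N) = max|lambda| = 0. Note ||N|| > r(N) — characteristic of non-normal nilpotent operators. Indeed N^3 = 0.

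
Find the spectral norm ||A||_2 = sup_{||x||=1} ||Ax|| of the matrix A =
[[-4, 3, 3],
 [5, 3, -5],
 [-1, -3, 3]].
||A||_2 ≈ 9.2883 (= sqrt(largest eigenvalue of A^T A))

||A||_2 = sigma_max(A) = sqrt(lambda_max(A^T A)). Form the symmetric matrix M = A^T A =
[[42, 6, -40],
 [6, 27, -15],
 [-40, -15, 43]].
Its characteristic polynomial (trace, sum of principal 2x2 minors, determinant of M give the coefficients) is
  p(λ) = det(λ I - M) = λ^3 - 112λ^2 + 2240λ - 1764.
No integer candidate from the rational root theorem (±divisors of 1764) is a root, so the roots are irrational. The cubic discriminant is Δ = 15951832400 > 0, so there are three distinct real roots. p(0) = -1764 and p(1) = 365 have opposite signs, so a root lies in (0, 1); Newton's method refines it to λ ≈ 0.821. p(24) = 1308 and p(25) = -139 have opposite signs, so a root lies in (24, 25); Newton's method refines it to λ ≈ 24.9062. p(86) = -1420 and p(87) = 3891 have opposite signs, so a root lies in (86, 87); Newton's method refines it to λ ≈ 86.2729. Check (Vieta): the three roots sum to 112, matching tr M = 112.
So the eigenvalues of A^T A are ≈ 0.821, 24.9062, 86.2729 (all ≥ 0, as they must be for A^T A). The largest is λ_max ≈ 86.2729, hence ||A||_2 = sqrt(λ_max) ≈ 9.2883.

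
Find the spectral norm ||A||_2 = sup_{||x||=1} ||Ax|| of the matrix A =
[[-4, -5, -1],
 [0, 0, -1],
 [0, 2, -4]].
||A||_2 ≈ 6.5977 (= sqrt(largest eigenvalue of A^T A))

||A||_2 = sigma_max(A) = sqrt(lambda_max(A^T A)). Form the symmetric matrix M = A^T A =
[[16, 20, 4],
 [20, 29, -3],
 [4, -3, 18]].
Its characteristic polynomial (trace, sum of principal 2x2 minors, determinant of M give the coefficients) is
  p(λ) = det(λ I - M) = λ^3 - 63λ^2 + 849λ - 64.
No integer candidate from the rational root theorem (±divisors of 64) is a root, so the roots are irrational. The cubic discriminant is Δ = 410513373 > 0, so there are three distinct real roots. p(0) = -64 and p(1) = 723 have opposite signs, so a root lies in (0, 1); Newton's method refines it to λ ≈ 0.0758. p(19) = 183 and p(20) = -284 have opposite signs, so a root lies in (19, 20); Newton's method refines it to λ ≈ 19.3942. p(43) = -537 and p(44) = 508 have opposite signs, so a root lies in (43, 44); Newton's method refines it to λ ≈ 43.53. Check (Vieta): the three roots sum to 63, matching tr M = 63.
So the eigenvalues of A^T A are ≈ 0.0758, 19.3942, 43.53 (all ≥ 0, as they must be for A^T A). The largest is λ_max ≈ 43.53, hence ||A||_2 = sqrt(λ_max) ≈ 6.5977.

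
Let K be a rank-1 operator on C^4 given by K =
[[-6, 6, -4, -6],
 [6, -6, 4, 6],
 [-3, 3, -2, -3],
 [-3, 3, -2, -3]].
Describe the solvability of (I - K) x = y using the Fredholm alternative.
(I - K) is invertible (det(I - K) = 18 ≠ 0), so for every y in C^4 the equation (I - K) x = y has a unique solution.

K has rank 1, so it is an outer product K = u v^T: every row of K is a multiple of one row vector. Reading off the entries, u = (-2, 2, -1, -1) and v = (3, -3, 2, 3) (row i of K equals u_i·v^T). A rank-one matrix u v^T satisfies K u = u (v·u) and kills the (3)-dimensional subspace v^⊥, so its characteristic polynomial is lambda^3 (lambda - v·u) with v·u = tr K = -17. Hence the eigenvalues of I - K are 1 (multiplicity 3) and 1 - (-17) = 18, so det(I - K) = 18. (Direct check: I - K =
[[7, -6, 4, 6],
 [-6, 7, -4, -6],
 [3, -3, 3, 3],
 [3, -3, 2, 4]]
has determinant 18.) The finite-dimensional Fredholm alternative says: either (I - K) is invertible, or ker(I - K) ≠ {0} and then range(I - K) = ker((I - K)^*)^⊥, with dim ker(I - K) = dim ker((I - K)^*). Since det(I - K) ≠ 0, 1 is not an eigenvalue of K and ker(I - K) = {0}, so we are in the first case: for every y there is a unique x = (I - K)^(-1) y. Explicitly, by the Sherman–Morrison formula, (I - u v^T)^(-1) = I + u v^T/(1 - v·u), i.e. (I - K)^(-1) = I + K/(18).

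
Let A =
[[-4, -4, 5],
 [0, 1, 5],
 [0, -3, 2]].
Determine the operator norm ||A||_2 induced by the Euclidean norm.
||A||_2 ≈ 8.7116 (= sqrt(largest eigenvalue of A^T A))

||A||_2 = sigma_max(A) = sqrt(lambda_max(A^T A)). Form the symmetric matrix M = A^T A =
[[16, 16, -20],
 [16, 26, -21],
 [-20, -21, 54]].
Its characteristic polynomial (trace, sum of principal 2x2 minors, determinant of M give the coefficients) is
  p(λ) = det(λ I - M) = λ^3 - 96λ^2 + 1587λ - 4624.
No integer candidate from the rational root theorem (±divisors of 4624) is a root, so the roots are irrational. The cubic discriminant is Δ = 2962443348 > 0, so there are three distinct real roots. p(3) = -700 and p(4) = 252 have opposite signs, so a root lies in (3, 4); Newton's method refines it to λ ≈ 3.7171. p(16) = 288 and p(17) = -476 have opposite signs, so a root lies in (16, 17); Newton's method refines it to λ ≈ 16.3915. p(75) = -3724 and p(76) = 468 have opposite signs, so a root lies in (75, 76); Newton's method refines it to λ ≈ 75.8914. Check (Vieta): the three roots sum to 96, matching tr M = 96.
So the eigenvalues of A^T A are ≈ 3.7171, 16.3915, 75.8914 (all ≥ 0, as they must be for A^T A). The largest is λ_max ≈ 75.8914, hence ||A||_2 = sqrt(λ_max) ≈ 8.7116.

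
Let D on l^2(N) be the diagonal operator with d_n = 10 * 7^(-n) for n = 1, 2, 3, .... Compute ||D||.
||D|| = 10/7 (attained at n = 1)

For D diagonal, ||D|| = sup_n |d_n|. The sequence d_n = 10 * 7^(-n) is positive and strictly decreasing (ratio 7^(-1) < 1), so the supremum is d_1 = 10/7. Hence ||D|| = 10/7.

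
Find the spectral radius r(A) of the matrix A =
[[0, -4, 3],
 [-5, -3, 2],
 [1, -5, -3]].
r(A) ≈ 5.8965

The eigenvalues of A are the roots of its characteristic polynomial. With M = A (coefficients from the trace, the sum of principal 2x2 minors, and det A):
  p(λ) = det(λ I - M) = λ^3 + 6λ^2 - 4λ - 136.
No integer candidate from the rational root theorem (±divisors of 136) is a root, so the roots are irrational. The cubic discriminant is Δ = -322304 < 0, so there is one real root and a complex-conjugate pair. p(3) = -67 and p(4) = 8 have opposite signs, so a root lies in (3, 4); Newton's method refines it to λ ≈ 3.9115. Dividing out (λ - (3.9115)) leaves approximately λ^2 + 9.9115λ + 34.7691. For λ^2 + 9.9115λ + 34.7691 the discriminant is -40.8382. It is negative, so the remaining roots are the complex-conjugate pair λ ≈ -4.9558 ± 3.1952i. Their product equals the constant term, so |λ|^2 ≈ 34.7691 and |λ| ≈ 5.8965.
Thus the eigenvalues (to 4 decimals) are 3.9115 (modulus 3.9115); -4.9558 ± 3.1952i (modulus 5.8965). The spectral radius is the largest modulus: r(A) ≈ 5.8965. (Cross-check: r(A) ≤ ||A||_2 ≈ 7.4428; equality holds whenever A is normal, though it can also hold for some non-normal A.)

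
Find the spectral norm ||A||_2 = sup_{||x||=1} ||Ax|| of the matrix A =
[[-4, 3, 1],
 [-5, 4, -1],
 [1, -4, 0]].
||A||_2 ≈ 8.8051 (= sqrt(largest eigenvalue of A^T A))

||A||_2 = sigma_max(A) = sqrt(lambda_max(A^T A)). Form the symmetric matrix M = A^T A =
[[42, -36, 1],
 [-36, 41, -1],
 [1, -1, 2]].
Its characteristic polynomial (trace, sum of principal 2x2 minors, determinant of M give the coefficients) is
  p(λ) = det(λ I - M) = λ^3 - 85λ^2 + 590λ - 841.
No integer candidate from the rational root theorem (±divisors of 841) is a root, so the roots are irrational. The cubic discriminant is Δ = 367664113 > 0, so there are three distinct real roots. p(1) = -335 and p(2) = 7 have opposite signs, so a root lies in (1, 2); Newton's method refines it to λ ≈ 1.9735. p(5) = 109 and p(6) = -145 have opposite signs, so a root lies in (5, 6); Newton's method refines it to λ ≈ 5.4966. p(77) = -2843 and p(78) = 2591 have opposite signs, so a root lies in (77, 78); Newton's method refines it to λ ≈ 77.53. Check (Vieta): the three roots sum to 85, matching tr M = 85.
So the eigenvalues of A^T A are ≈ 1.9735, 5.4966, 77.53 (all ≥ 0, as they must be for A^T A). The largest is λ_max ≈ 77.53, hence ||A||_2 = sqrt(λ_max) ≈ 8.8051.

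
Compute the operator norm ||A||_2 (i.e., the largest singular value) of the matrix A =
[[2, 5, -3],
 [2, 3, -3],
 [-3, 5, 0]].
||A||_2 ≈ 8.4107 (= sqrt(largest eigenvalue of A^T A))

||A||_2 = sigma_max(A) = sqrt(lambda_max(A^T A)). Form the symmetric matrix M = A^T A =
[[17, 1, -12],
 [1, 59, -24],
 [-12, -24, 18]].
Its characteristic polynomial (trace, sum of principal 2x2 minors, determinant of M give the coefficients) is
  p(λ) = det(λ I - M) = λ^3 - 94λ^2 + 1650λ - 324.
No integer candidate from the rational root theorem (±divisors of 324) is a root, so the roots are irrational. The cubic discriminant is Δ = 5912781984 > 0, so there are three distinct real roots. p(0) = -324 and p(1) = 1233 have opposite signs, so a root lies in (0, 1); Newton's method refines it to λ ≈ 0.1986. p(23) = 67 and p(24) = -1044 have opposite signs, so a root lies in (23, 24); Newton's method refines it to λ ≈ 23.0616. p(70) = -2424 and p(71) = 883 have opposite signs, so a root lies in (70, 71); Newton's method refines it to λ ≈ 70.7398. Check (Vieta): the three roots sum to 94, matching tr M = 94.
So the eigenvalues of A^T A are ≈ 0.1986, 23.0616, 70.7398 (all ≥ 0, as they must be for A^T A). The largest is λ_max ≈ 70.7398, hence ||A||_2 = sqrt(λ_max) ≈ 8.4107.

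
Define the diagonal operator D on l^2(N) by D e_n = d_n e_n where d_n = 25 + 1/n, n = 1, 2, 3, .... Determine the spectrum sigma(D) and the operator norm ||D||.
sigma(D) = {25 + 1/n : n ≥ 1} ∪ {25}; ||D|| = 26

A bounded diagonal operator on l^2 with diagonal entries d_n has spectrum equal to the closure of {d_n : n ≥ 1}: every d_n is an eigenvalue (with eigenvector e_n), so {d_n} ⊂ sigma(D); the spectrum is closed, so its closure is too; and for lambda not in the closure, (D - lambda I) has bounded inverse (the diagonal entries 1/(d_n - lambda) are bounded). For our sequence d_n = 25 + 1/n, n = 1, 2, 3, ...:
  - {d_n} = {25 + 1/n : n ≥ 1}; the only limit point is 25
  - closure = {25 + 1/n : n ≥ 1} ∪ {25}
For the norm: a diagonal operator has ||D|| = sup_n |d_n|. Here d_n = 25 + 1/n is positive and decreasing, so sup_n |d_n| = d_1 = 25 + 1 = 26. So ||D|| = 26.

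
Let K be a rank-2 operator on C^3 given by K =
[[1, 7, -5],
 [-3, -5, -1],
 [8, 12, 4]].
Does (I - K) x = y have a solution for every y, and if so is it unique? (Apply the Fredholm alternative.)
(I - K) is invertible (det(I - K) = 53 ≠ 0), so for every y in C^3 the equation (I - K) x = y has a unique solution.

K has rank 2 and factors as K = U V^T = u1 v1^T + u2 v2^T with u1 = (-1, -1, 3), v1 = (2, 2, 2), u2 = (-3, 1, -2), v2 = (-1, -3, 1) (multiplying out reproduces the displayed K). The nonzero eigenvalues of U V^T coincide with those of the 2 x 2 matrix G = V^T U = [[v1·u1, v1·u2], [v2·u1, v2·u2]] = [[2, -8], [7, -2]], and by the Sylvester determinant identity det(I_3 - U V^T) = det(I_2 - V^T U) = det([[-1, 8], [-7, 3]]) = (-1)(3) - (8)(-7) = 53. (Direct check: I - K =
[[0, -7, 5],
 [3, 6, 1],
 [-8, -12, -3]]
has determinant 53.) The finite-dimensional Fredholm alternative says: either (I - K) is invertible, or ker(I - K) ≠ {0} and then range(I - K) = ker((I - K)^*)^⊥, with dim ker(I - K) = dim ker((I - K)^*). Since det(I - K) ≠ 0, 1 is not an eigenvalue of K and ker(I - K) = {0}, so we are in the first case: for every y there is a unique x = (I - K)^(-1) y. (Explicitly, by the Woodbury identity, (I - U V^T)^(-1) = I + U (I_2 - G)^(-1) V^T.)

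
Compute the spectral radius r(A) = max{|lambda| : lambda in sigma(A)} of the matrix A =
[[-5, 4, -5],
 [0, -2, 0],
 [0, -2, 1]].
r(A) = 5

The eigenvalues of A are the roots of its characteristic polynomial. With M = A (coefficients from the trace, the sum of principal 2x2 minors, and det A):
  p(λ) = det(λ I - M) = λ^3 + 6λ^2 + 3λ - 10.
By the rational root theorem any rational root is an integer divisor of 10. Testing λ = -5: p(-5) = -125 + 150 - 15 - 10 = 0, so λ = -5 is a root. Dividing out (λ + 5) leaves p(λ) = (λ + 5)(λ^2 + λ - 2). For λ^2 + λ - 2 the discriminant is 9. It is a perfect square (3^2), so the roots are rational: λ = (-1 ± 3)/2 = 1, -2.
Thus the eigenvalues (to 4 decimals) are 1 (modulus 1); -2 (modulus 2); -5 (modulus 5). The spectral radius is the largest modulus: r(A) = 5. (Cross-check: r(A) ≤ ||A||_2 ≈ 8.3541; equality holds whenever A is normal, though it can also hold for some non-normal A.)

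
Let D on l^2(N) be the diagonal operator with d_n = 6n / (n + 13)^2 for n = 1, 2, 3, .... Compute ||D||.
||D|| = 3/26 (attained at n = 13)

For D diagonal, ||D|| = sup_n |d_n|. Treat f(x) = 6x / (x + 13)^2 for real x > 0. By the quotient rule, f'(x) = 6(13 - x)/(x + 13)^3, which is positive for x < 13 and negative for x > 13. So f has a unique maximum at x = 13, and since 13 is a positive integer, the supremum over n ≥ 1 is attained at n = 13: d_13 = 6·13/(13 + 13)^2 = 6·13/676 = 3/26. Hence ||D|| = 3/26.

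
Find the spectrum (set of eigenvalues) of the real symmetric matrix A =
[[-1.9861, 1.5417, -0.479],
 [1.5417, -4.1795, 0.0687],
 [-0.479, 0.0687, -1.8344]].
sigma(A) ≈ {-5, -2, -1}

A is real symmetric, so its spectrum consists of real eigenvalues. Expanding the characteristic polynomial of the displayed matrix gives
  det(λ I - A) = p(λ) = λ^3 + (8)λ^2 + (17)λ + (10).
Solving p(λ) = 0 yields eigenvalues ≈ -5, -2, -1. (A is shown rounded to 4 decimals, so these recover the underlying integer eigenvalues to within that precision.)
Verification: the trace of A = -8 equals the sum of eigenvalues -8, and det(A) ≈ -10.0003 matches the eigenvalue product -10.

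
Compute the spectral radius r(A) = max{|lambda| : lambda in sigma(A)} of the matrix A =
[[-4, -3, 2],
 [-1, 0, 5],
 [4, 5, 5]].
r(A) ≈ 8.1221

The eigenvalues of A are the roots of its characteristic polynomial. With M = A (coefficients from the trace, the sum of principal 2x2 minors, and det A):
  p(λ) = det(λ I - M) = λ^3 - λ^2 - 56λ - 15.
No integer candidate from the rational root theorem (±divisors of 15) is a root, so the roots are irrational. The cubic discriminant is Δ = 684345 > 0, so there are three distinct real roots. p(-7) = -15 and p(-6) = 69 have opposite signs, so a root lies in (-7, -6); Newton's method refines it to λ ≈ -6.8526. p(-1) = 39 and p(0) = -15 have opposite signs, so a root lies in (-1, 0); Newton's method refines it to λ ≈ -0.2695. p(8) = -15 and p(9) = 129 have opposite signs, so a root lies in (8, 9); Newton's method refines it to λ ≈ 8.1221. Check (Vieta): the three roots sum to 1, matching tr M = 1.
Thus the eigenvalues (to 4 decimals) are -6.8526 (modulus 6.8526); -0.2695 (modulus 0.2695); 8.1221 (modulus 8.1221). The spectral radius is the largest modulus: r(A) ≈ 8.1221. (Cross-check: r(A) ≤ ||A||_2 ≈ 8.9105; equality holds whenever A is normal, though it can also hold for some non-normal A.)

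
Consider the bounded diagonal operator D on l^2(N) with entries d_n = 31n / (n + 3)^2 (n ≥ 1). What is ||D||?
||D|| = 31/12 (attained at n = 3)

For D diagonal, ||D|| = sup_n |d_n|. Treat f(x) = 31x / (x + 3)^2 for real x > 0. By the quotient rule, f'(x) = 31(3 - x)/(x + 3)^3, which is positive for x < 3 and negative for x > 3. So f has a unique maximum at x = 3, and since 3 is a positive integer, the supremum over n ≥ 1 is attained at n = 3: d_3 = 31·3/(3 + 3)^2 = 31·3/36 = 31/12. Hence ||D|| = 31/12.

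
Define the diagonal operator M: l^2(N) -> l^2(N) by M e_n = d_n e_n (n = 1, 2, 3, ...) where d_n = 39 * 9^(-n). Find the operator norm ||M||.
||M|| = 13/3 (attained at n = 1)

For M diagonal, ||M|| = sup_n |d_n|. The sequence d_n = 39 * 9^(-n) is positive and strictly decreasing (ratio 9^(-1) < 1), so the supremum is d_1 = 39/9 = 13/3. Hence ||M|| = 13/3.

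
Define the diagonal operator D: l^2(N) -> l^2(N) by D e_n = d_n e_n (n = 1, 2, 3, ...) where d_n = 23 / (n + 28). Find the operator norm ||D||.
||D|| = 23/29 (attained at n = 1)

For D diagonal, ||D|| = sup_n |d_n| = sup_n 23/(n + 28). This is positive and strictly decreasing in n, so the supremum is attained at n = 1: d_1 = 23/(1 + 28) = 23/29. Hence ||D|| = 23/29.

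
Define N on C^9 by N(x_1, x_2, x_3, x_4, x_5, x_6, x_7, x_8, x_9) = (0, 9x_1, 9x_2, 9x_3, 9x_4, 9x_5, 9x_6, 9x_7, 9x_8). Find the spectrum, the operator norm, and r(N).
sigma(N) = {0}; ||N|| = 9; r(N) = 0. (N is nilpotent with N^9 = 0.)

On C^9, N is a strictly lower-triangular matrix with 9 on the subdiagonal and zeros elsewhere, so its characteristic polynomial is lambda^9 and every eigenvalue is 0: sigma(N) = {0}. For the operator norm, N e_i = 9e_{i+1} for i = 1, ..., 8 and N e_9 = 0, so the singular values of N are 9 (with multiplicity 8) and 0; hence ||N|| = 9. The spectral radius r(N) = max|lambda| = 0. Note ||N|| > r(N) — characteristic of non-normal nilpotent operators. Indeed N^9 = 0.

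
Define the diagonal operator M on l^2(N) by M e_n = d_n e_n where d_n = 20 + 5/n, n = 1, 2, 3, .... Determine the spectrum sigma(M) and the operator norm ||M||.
sigma(M) = {20 + 5/n : n ≥ 1} ∪ {20}; ||M|| = 25

A bounded diagonal operator on l^2 with diagonal entries d_n has spectrum equal to the closure of {d_n : n ≥ 1}: every d_n is an eigenvalue (with eigenvector e_n), so {d_n} ⊂ sigma(M); the spectrum is closed, so its closure is too; and for lambda not in the closure, (M - lambda I) has bounded inverse (the diagonal entries 1/(d_n - lambda) are bounded). For our sequence d_n = 20 + 5/n, n = 1, 2, 3, ...:
  - {d_n} = {20 + 5/n : n ≥ 1}; the only limit point is 20
  - closure = {20 + 5/n : n ≥ 1} ∪ {20}
For the norm: a diagonal operator has ||M|| = sup_n |d_n|. Here d_n = 20 + 5/n is positive and decreasing, so sup_n |d_n| = d_1 = 20 + 5 = 25. So ||M|| = 25.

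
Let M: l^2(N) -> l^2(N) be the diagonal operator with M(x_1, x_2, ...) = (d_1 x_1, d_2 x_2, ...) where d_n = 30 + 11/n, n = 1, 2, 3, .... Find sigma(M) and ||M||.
sigma(M) = {30 + 11/n : n ≥ 1} ∪ {30}; ||M|| = 41

A bounded diagonal operator on l^2 with diagonal entries d_n has spectrum equal to the closure of {d_n : n ≥ 1}: every d_n is an eigenvalue (with eigenvector e_n), so {d_n} ⊂ sigma(M); the spectrum is closed, so its closure is too; and for lambda not in the closure, (M - lambda I) has bounded inverse (the diagonal entries 1/(d_n - lambda) are bounded). For our sequence d_n = 30 + 11/n, n = 1, 2, 3, ...:
  - {d_n} = {30 + 11/n : n ≥ 1}; the only limit point is 30
  - closure = {30 + 11/n : n ≥ 1} ∪ {30}
For the norm: a diagonal operator has ||M|| = sup_n |d_n|. Here d_n = 30 + 11/n is positive and decreasing, so sup_n |d_n| = d_1 = 30 + 11 = 41. So ||M|| = 41.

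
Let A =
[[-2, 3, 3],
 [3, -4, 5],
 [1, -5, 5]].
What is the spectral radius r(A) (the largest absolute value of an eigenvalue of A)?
r(A) ≈ 5.2987

The eigenvalues of A are the roots of its characteristic polynomial. With M = A (coefficients from the trace, the sum of principal 2x2 minors, and det A):
  p(λ) = det(λ I - M) = λ^3 + λ^2 - 9λ + 73.
No integer candidate from the rational root theorem (±divisors of 73) is a root, so the roots are irrational. The cubic discriminant is Δ = -153004 < 0, so there is one real root and a complex-conjugate pair. p(-6) = -53 and p(-5) = 18 have opposite signs, so a root lies in (-6, -5); Newton's method refines it to λ ≈ -5.2987. Dividing out (λ - (-5.2987)) leaves approximately λ^2 - 4.2987λ + 13.7771. For λ^2 - 4.2987λ + 13.7771 the discriminant is -36.6299. It is negative, so the remaining roots are the complex-conjugate pair λ ≈ 2.1493 ± 3.0261i. Their product equals the constant term, so |λ|^2 ≈ 13.7771 and |λ| ≈ 3.7117.
Thus the eigenvalues (to 4 decimals) are -5.2987 (modulus 5.2987); 2.1493 ± 3.0261i (modulus 3.7117). The spectral radius is the largest modulus: r(A) ≈ 5.2987. (Cross-check: r(A) ≤ ||A||_2 ≈ 9.933; equality holds whenever A is normal, though it can also hold for some non-normal A.)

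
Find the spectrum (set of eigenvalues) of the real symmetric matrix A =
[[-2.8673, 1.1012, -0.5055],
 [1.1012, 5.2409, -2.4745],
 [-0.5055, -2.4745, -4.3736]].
sigma(A) ≈ {-5, -3, 6}

A is real symmetric, so its spectrum consists of real eigenvalues. Expanding the characteristic polynomial of the displayed matrix gives
  det(λ I - A) = p(λ) = λ^3 + (2)λ^2 + (-33)λ + (-90).
Solving p(λ) = 0 yields eigenvalues ≈ -5, -3, 6. (A is shown rounded to 4 decimals, so these recover the underlying integer eigenvalues to within that precision.)
Verification: the trace of A = -2 equals the sum of eigenvalues -2, and det(A) ≈ 89.9993 matches the eigenvalue product 90.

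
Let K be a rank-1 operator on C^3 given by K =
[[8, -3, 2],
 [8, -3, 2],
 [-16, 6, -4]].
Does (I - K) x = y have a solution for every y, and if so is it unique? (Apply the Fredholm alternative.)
(I - K) is singular (det(I - K) = 0, i.e. 1 ∈ sigma(K)). (I - K) x = y is solvable iff y ⊥ ker((I - K)^*) = span{(8, -3, 2)}, i.e. iff 8y_1 - 3y_2 + 2y_3 = 0. When solvable, the solutions are x = y + c·(1, 1, -2), c arbitrary (ker(I - K) = span{(1, 1, -2)}, dimension 1).

K has rank 1, so it is an outer product K = u v^T: every row of K is a multiple of one row vector. Reading off the entries, u = (1, 1, -2) and v = (8, -3, 2) (row i of K equals u_i·v^T). A rank-one matrix u v^T satisfies K u = u (v·u) and kills the (2)-dimensional subspace v^⊥, so its characteristic polynomial is lambda^2 (lambda - v·u) with v·u = tr K = 1. Hence the eigenvalues of I - K are 1 (multiplicity 2) and 1 - (1) = 0, so det(I - K) = 0. (Direct check: I - K =
[[-7, 3, -2],
 [-8, 4, -2],
 [16, -6, 5]]
has determinant 0.) So 1 is an eigenvalue of K and (I - K) is not invertible. The finite-dimensional Fredholm alternative says: either (I - K) is invertible, or ker(I - K) ≠ {0} and then range(I - K) = ker((I - K)^*)^⊥, with dim ker(I - K) = dim ker((I - K)^*). We are in the second case, so we need both kernels. Kernel of I - K: (I - K) u = u - u (v·u) = u - u = 0, so ker(I - K) = span{u} = span{(1, 1, -2)} (it is exactly 1-dimensional because rank(I - K) = 2). Kernel of the adjoint: K is real, so (I - K)^* = I - K^T = I - v u^T, and (I - v u^T) v = v - v (u·v) = 0; hence ker((I - K)^*) = span{v} = span{(8, -3, 2)}. Therefore (I - K) x = y is solvable iff <y, v> = 0, i.e. iff 8y_1 - 3y_2 + 2y_3 = 0. When this holds, K y = u (v·y) = 0, so (I - K) y = y and x = y is a particular solution; the full solution set is the line x = y + c·u = y + c·(1, 1, -2), c ∈ C.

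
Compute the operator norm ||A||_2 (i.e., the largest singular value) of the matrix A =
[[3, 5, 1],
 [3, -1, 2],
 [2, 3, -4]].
||A||_2 ≈ 7.0228 (= sqrt(largest eigenvalue of A^T A))

||A||_2 = sigma_max(A) = sqrt(lambda_max(A^T A)). Form the symmetric matrix M = A^T A =
[[22, 18, 1],
 [18, 35, -9],
 [1, -9, 21]].
Its characteristic polynomial (trace, sum of principal 2x2 minors, determinant of M give the coefficients) is
  p(λ) = det(λ I - M) = λ^3 - 78λ^2 + 1561λ - 7225.
No integer candidate from the rational root theorem (±divisors of 7225) is a root, so the roots are irrational. The cubic discriminant is Δ = 320782865 > 0, so there are three distinct real roots. p(6) = -451 and p(7) = 223 have opposite signs, so a root lies in (6, 7); Newton's method refines it to λ ≈ 6.6494. p(22) = 13 and p(23) = -417 have opposite signs, so a root lies in (22, 23); Newton's method refines it to λ ≈ 22.031. p(49) = -365 and p(50) = 825 have opposite signs, so a root lies in (49, 50); Newton's method refines it to λ ≈ 49.3196. Check (Vieta): the three roots sum to 78, matching tr M = 78.
So the eigenvalues of A^T A are ≈ 6.6494, 22.031, 49.3196 (all ≥ 0, as they must be for A^T A). The largest is λ_max ≈ 49.3196, hence ||A||_2 = sqrt(λ_max) ≈ 7.0228.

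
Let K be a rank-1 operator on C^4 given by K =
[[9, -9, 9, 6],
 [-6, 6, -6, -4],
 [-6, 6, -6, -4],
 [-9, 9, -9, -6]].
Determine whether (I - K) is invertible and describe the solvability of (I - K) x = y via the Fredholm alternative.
(I - K) is invertible (det(I - K) = -2 ≠ 0), so for every y in C^4 the equation (I - K) x = y has a unique solution.

K has rank 1, so it is an outer product K = u v^T: every row of K is a multiple of one row vector. Reading off the entries, u = (3, -2, -2, -3) and v = (3, -3, 3, 2) (row i of K equals u_i·v^T). A rank-one matrix u v^T satisfies K u = u (v·u) and kills the (3)-dimensional subspace v^⊥, so its characteristic polynomial is lambda^3 (lambda - v·u) with v·u = tr K = 3. Hence the eigenvalues of I - K are 1 (multiplicity 3) and 1 - (3) = -2, so det(I - K) = -2. (Direct check: I - K =
[[-8, 9, -9, -6],
 [6, -5, 6, 4],
 [6, -6, 7, 4],
 [9, -9, 9, 7]]
has determinant -2.) The finite-dimensional Fredholm alternative says: either (I - K) is invertible, or ker(I - K) ≠ {0} and then range(I - K) = ker((I - K)^*)^⊥, with dim ker(I - K) = dim ker((I - K)^*). Since det(I - K) ≠ 0, 1 is not an eigenvalue of K and ker(I - K) = {0}, so we are in the first case: for every y there is a unique x = (I - K)^(-1) y. Explicitly, by the Sherman–Morrison formula, (I - u v^T)^(-1) = I + u v^T/(1 - v·u), i.e. (I - K)^(-1) = I + K/(-2).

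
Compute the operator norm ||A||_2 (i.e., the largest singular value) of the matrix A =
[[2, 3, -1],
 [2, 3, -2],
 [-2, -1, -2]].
||A||_2 = sqrt((32 + sqrt(1016))/2) ≈ 5.6513 (= sqrt(largest eigenvalue of A^T A))

||A||_2 = sigma_max(A) = sqrt(lambda_max(A^T A)). Form the symmetric matrix M = A^T A =
[[12, 14, -2],
 [14, 19, -7],
 [-2, -7, 9]].
Its characteristic polynomial (trace, sum of principal 2x2 minors, determinant of M give the coefficients) is
  p(λ) = det(λ I - M) = λ^3 - 40λ^2 + 258λ - 16.
By the rational root theorem any rational root is an integer divisor of 16. Testing λ = 8: p(8) = 512 - 2560 + 2064 - 16 = 0, so λ = 8 is a root. Dividing out (λ - 8) leaves p(λ) = (λ - 8)(λ^2 - 32λ + 2). For λ^2 - 32λ + 2 the discriminant is 1016. It is nonnegative but not a perfect square, so the roots are real and irrational: λ = (32 ± sqrt(1016))/2 ≈ 31.9374, 0.0626.
So the eigenvalues of A^T A are ≈ 0.0626, 8, 31.9374 (all ≥ 0, as they must be for A^T A). The largest is λ_max = (32 + sqrt(1016))/2 ≈ 31.9374, hence ||A||_2 = sqrt(λ_max) = sqrt((32 + sqrt(1016))/2) ≈ 5.6513.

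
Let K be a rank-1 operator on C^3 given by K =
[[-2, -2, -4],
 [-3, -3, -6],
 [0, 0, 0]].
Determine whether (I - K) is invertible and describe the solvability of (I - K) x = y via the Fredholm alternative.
(I - K) is invertible (det(I - K) = 6 ≠ 0), so for every y in C^3 the equation (I - K) x = y has a unique solution.

K has rank 1, so it is an outer product K = u v^T: every row of K is a multiple of one row vector. Reading off the entries, u = (-2, -3, 0) and v = (1, 1, 2) (row i of K equals u_i·v^T). A rank-one matrix u v^T satisfies K u = u (v·u) and kills the (2)-dimensional subspace v^⊥, so its characteristic polynomial is lambda^2 (lambda - v·u) with v·u = tr K = -5. Hence the eigenvalues of I - K are 1 (multiplicity 2) and 1 - (-5) = 6, so det(I - K) = 6. (Direct check: I - K =
[[3, 2, 4],
 [3, 4, 6],
 [0, 0, 1]]
has determinant 6.) The finite-dimensional Fredholm alternative says: either (I - K) is invertible, or ker(I - K) ≠ {0} and then range(I - K) = ker((I - K)^*)^⊥, with dim ker(I - K) = dim ker((I - K)^*). Since det(I - K) ≠ 0, 1 is not an eigenvalue of K and ker(I - K) = {0}, so we are in the first case: for every y there is a unique x = (I - K)^(-1) y. Explicitly, by the Sherman–Morrison formula, (I - u v^T)^(-1) = I + u v^T/(1 - v·u), i.e. (I - K)^(-1) = I + K/(6).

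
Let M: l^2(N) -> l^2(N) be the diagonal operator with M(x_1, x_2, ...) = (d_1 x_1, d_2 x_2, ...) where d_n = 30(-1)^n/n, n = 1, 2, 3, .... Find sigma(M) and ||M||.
sigma(M) = {30(-1)^n/n : n ≥ 1} ∪ {0}; ||M|| = 30

A bounded diagonal operator on l^2 with diagonal entries d_n has spectrum equal to the closure of {d_n : n ≥ 1}: every d_n is an eigenvalue (with eigenvector e_n), so {d_n} ⊂ sigma(M); the spectrum is closed, so its closure is too; and for lambda not in the closure, (M - lambda I) has bounded inverse (the diagonal entries 1/(d_n - lambda) are bounded). For our sequence d_n = 30(-1)^n/n, n = 1, 2, 3, ...:
  - {d_n} = {30(-1)^n/n : n ≥ 1}; the only limit point is 0
  - closure = {30(-1)^n/n : n ≥ 1} ∪ {0}
For the norm: a diagonal operator has ||M|| = sup_n |d_n|. Here |d_n| = 30/n is decreasing, so sup_n |d_n| = |d_1| = 30. So ||M|| = 30.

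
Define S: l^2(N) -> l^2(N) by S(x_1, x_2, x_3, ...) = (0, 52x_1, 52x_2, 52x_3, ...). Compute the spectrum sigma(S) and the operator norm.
sigma(S) = closed disk {z in C : |z| ≤ 52}; ||S|| = 52

Note S = 52·U where U is the unit right shift (U x)_k = x_{k-1} (with x_0 := 0); so ||S|| = 52||U|| and sigma(S) = 52·sigma(U). ||S x||^2 = sum_{k≥1} |52x_k|^2 = 2704||x||^2, so ||S|| = 52 and sigma(S) ⊂ {|z| ≤ 52}. For any |lambda| < 52, the equation (S - lambda I) x = 0 forces x_1 = 0, then 52x_k = lambda x_{k+1} ⇒ x = 0, so S has no eigenvalues. But (S - lambda I) is not surjective for |lambda| < 52: solving (S - lambda I) x = e_1 would require x_n proportional to (lambda/52)^(-n), which is not in l^2. So every |lambda| < 52 lies in the residual spectrum. The boundary |lambda| = 52 is in the approximate point spectrum (the spectrum is closed). Hence sigma(S) is the closed disk of radius 52.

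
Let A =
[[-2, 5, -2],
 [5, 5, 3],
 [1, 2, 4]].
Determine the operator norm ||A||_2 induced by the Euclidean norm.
||A||_2 ≈ 8.6348 (= sqrt(largest eigenvalue of A^T A))

||A||_2 = sigma_max(A) = sqrt(lambda_max(A^T A)). Form the symmetric matrix M = A^T A =
[[30, 17, 23],
 [17, 54, 13],
 [23, 13, 29]].
Its characteristic polynomial (trace, sum of principal 2x2 minors, determinant of M give the coefficients) is
  p(λ) = det(λ I - M) = λ^3 - 113λ^2 + 3069λ - 15129.
No integer candidate from the rational root theorem (±divisors of 15129) is a root, so the roots are irrational. The cubic discriminant is Δ = 5585607648 > 0, so there are three distinct real roots. p(6) = -567 and p(7) = 1160 have opposite signs, so a root lies in (6, 7); Newton's method refines it to λ ≈ 6.3166. p(32) = 135 and p(33) = -972 have opposite signs, so a root lies in (32, 33); Newton's method refines it to λ ≈ 32.1235. p(74) = -1587 and p(75) = 1296 have opposite signs, so a root lies in (74, 75); Newton's method refines it to λ ≈ 74.5599. Check (Vieta): the three roots sum to 113, matching tr M = 113.
So the eigenvalues of A^T A are ≈ 6.3166, 32.1235, 74.5599 (all ≥ 0, as they must be for A^T A). The largest is λ_max ≈ 74.5599, hence ||A||_2 = sqrt(λ_max) ≈ 8.6348.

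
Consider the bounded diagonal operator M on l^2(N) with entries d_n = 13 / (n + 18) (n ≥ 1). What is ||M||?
||M|| = 13/19 (attained at n = 1)

For M diagonal, ||M|| = sup_n |d_n| = sup_n 13/(n + 18). This is positive and strictly decreasing in n, so the supremum is attained at n = 1: d_1 = 13/(1 + 18) = 13/19. Hence ||M|| = 13/19.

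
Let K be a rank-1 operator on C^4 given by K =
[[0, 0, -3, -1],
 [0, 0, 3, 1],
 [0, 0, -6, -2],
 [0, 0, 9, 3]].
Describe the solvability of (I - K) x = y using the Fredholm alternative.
(I - K) is invertible (det(I - K) = 4 ≠ 0), so for every y in C^4 the equation (I - K) x = y has a unique solution.

K has rank 1, so it is an outer product K = u v^T: every row of K is a multiple of one row vector. Reading off the entries, u = (-1, 1, -2, 3) and v = (0, 0, 3, 1) (row i of K equals u_i·v^T). A rank-one matrix u v^T satisfies K u = u (v·u) and kills the (3)-dimensional subspace v^⊥, so its characteristic polynomial is lambda^3 (lambda - v·u) with v·u = tr K = -3. Hence the eigenvalues of I - K are 1 (multiplicity 3) and 1 - (-3) = 4, so det(I - K) = 4. (Direct check: I - K =
[[1, 0, 3, 1],
 [0, 1, -3, -1],
 [0, 0, 7, 2],
 [0, 0, -9, -2]]
has determinant 4.) The finite-dimensional Fredholm alternative says: either (I - K) is invertible, or ker(I - K) ≠ {0} and then range(I - K) = ker((I - K)^*)^⊥, with dim ker(I - K) = dim ker((I - K)^*). Since det(I - K) ≠ 0, 1 is not an eigenvalue of K and ker(I - K) = {0}, so we are in the first case: for every y there is a unique x = (I - K)^(-1) y. Explicitly, by the Sherman–Morrison formula, (I - u v^T)^(-1) = I + u v^T/(1 - v·u), i.e. (I - K)^(-1) = I + K/(4).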